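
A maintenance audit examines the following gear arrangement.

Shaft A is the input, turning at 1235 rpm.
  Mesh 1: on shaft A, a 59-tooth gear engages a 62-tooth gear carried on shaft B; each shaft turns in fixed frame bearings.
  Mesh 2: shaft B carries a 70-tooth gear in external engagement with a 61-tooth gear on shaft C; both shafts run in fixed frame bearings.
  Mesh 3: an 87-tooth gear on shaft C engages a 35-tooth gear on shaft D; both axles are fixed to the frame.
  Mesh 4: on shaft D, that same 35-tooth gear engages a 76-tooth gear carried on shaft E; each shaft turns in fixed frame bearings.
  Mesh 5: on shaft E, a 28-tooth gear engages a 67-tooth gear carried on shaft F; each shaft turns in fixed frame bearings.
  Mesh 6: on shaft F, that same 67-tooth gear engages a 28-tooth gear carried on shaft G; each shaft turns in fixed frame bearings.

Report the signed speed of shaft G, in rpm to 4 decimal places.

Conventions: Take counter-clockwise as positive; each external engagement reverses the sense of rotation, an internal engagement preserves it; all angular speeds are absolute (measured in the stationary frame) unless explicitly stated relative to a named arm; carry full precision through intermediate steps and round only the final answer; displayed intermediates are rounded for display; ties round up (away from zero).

class = fixed-axis compound train [6 meshes; 6 ratios multiply, 6 sense flips]
mesh 1 [59T→62T]: ω = 1235.0000×59/62 = 1175.2419 rpm, sense flips to −
mesh 2 [70T→61T]: ω = 1175.2419×70/61 = 1348.6383 rpm, sense flips to +
mesh 3 [87T→35T]: ω = 1348.6383×87/35 = 3352.3295 rpm, sense flips to −
mesh 4 [35T→76T]: ω = 3352.3295×35/76 = 1543.8359 rpm, sense flips to +
mesh 5 [28T→67T]: ω = 1543.8359×28/67 = 645.1852 rpm, sense flips to −
mesh 6 [67T→28T]: ω = 645.1852×67/28 = 1543.8359 rpm, sense flips to +
signed output speed = +1543.8359 rpm

+1543.8359 rpm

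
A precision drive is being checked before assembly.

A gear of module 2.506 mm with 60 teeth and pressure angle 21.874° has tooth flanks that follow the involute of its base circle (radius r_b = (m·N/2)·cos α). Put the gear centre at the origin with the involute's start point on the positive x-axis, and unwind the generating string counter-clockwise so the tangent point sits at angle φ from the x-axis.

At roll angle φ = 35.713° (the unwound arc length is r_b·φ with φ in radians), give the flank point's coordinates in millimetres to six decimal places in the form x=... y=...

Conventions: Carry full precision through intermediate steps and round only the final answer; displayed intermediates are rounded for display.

topology: single-mesh involute geometry — m = 2.506, N = 60
pitch radius r_p = m·N/2 = 2.506·60/2 = 75.180000
base radius r_b = r_p·cos α = 75.180000·cos 21.874° = 69.767447
roll angle φ = 35.713° = 0.62330944 rad
x = r_b·(cos φ + φ·sin φ) = 82.032054
y = r_b·(sin φ − φ·cos φ) = 5.415954

x=82.032054 y=5.415954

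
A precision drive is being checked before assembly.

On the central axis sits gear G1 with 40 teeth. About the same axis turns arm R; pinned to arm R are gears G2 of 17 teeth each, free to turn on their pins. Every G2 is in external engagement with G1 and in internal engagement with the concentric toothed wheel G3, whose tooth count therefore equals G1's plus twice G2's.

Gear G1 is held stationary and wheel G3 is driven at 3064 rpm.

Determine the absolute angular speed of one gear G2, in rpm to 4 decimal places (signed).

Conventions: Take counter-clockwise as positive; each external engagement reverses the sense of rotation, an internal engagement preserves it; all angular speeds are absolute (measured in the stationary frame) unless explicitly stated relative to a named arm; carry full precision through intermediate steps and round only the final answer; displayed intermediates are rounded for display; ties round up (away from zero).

+6668.7059 rpm

class = planetary set [G3 = 40+2·17 = 74; Willis about the carrier]
normalise by the input: solve with ω_ring = 1, then scale by 3064 rpm
ring teeth: 40 + 2·17 = 74
40(ω_sun−ω_arm) = −74(ω_ring−ω_arm),  ω_sun = 0, ω_ring = 1
40(0−ω_arm) = −74(1−ω_arm)  ⇒  114·ω_arm = 74  ⇒  ω_arm = 37/57
sun–planet mesh: 40·(0−37/57) = −17·(ω_p−ω_arm)  ⇒  ω_p−ω_arm = 1480/969
ω_p = 37/57 + 1480/969 = 37/17
scale: ω_p = 37/17 × 3064 rpm = +6668.7059 rpm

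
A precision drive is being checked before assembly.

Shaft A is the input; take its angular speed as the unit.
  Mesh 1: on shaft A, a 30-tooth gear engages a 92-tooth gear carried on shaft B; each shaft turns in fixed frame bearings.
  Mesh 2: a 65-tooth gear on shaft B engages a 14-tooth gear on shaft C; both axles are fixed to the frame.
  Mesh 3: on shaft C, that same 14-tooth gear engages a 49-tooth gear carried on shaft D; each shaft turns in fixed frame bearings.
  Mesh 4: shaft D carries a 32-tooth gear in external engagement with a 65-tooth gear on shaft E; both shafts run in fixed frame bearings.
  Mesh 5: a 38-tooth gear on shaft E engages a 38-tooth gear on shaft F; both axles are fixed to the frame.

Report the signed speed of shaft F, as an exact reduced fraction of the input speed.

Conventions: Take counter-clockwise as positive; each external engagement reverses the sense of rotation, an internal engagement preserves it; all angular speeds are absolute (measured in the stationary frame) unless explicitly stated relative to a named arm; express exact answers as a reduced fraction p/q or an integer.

-240/1127

5-mesh fixed-axis compound train (all bearings frame-fixed)
mesh 1 [30T→92T]: |ω|/ω_in = 1×30/92 = 15/46, sense flips to −
mesh 2 [65T→14T]: |ω|/ω_in = (15/46)×65/14 = 975/644, sense flips to +
mesh 3 [14T→49T]: |ω|/ω_in = (975/644)×14/49 = 975/2254, sense flips to −
mesh 4 [32T→65T]: |ω|/ω_in = (975/2254)×32/65 = 240/1127, sense flips to +
mesh 5 [38T→38T]: |ω|/ω_in = (240/1127)×38/38 = 240/1127, sense flips to −
signed output speed (× input speed) = -240/1127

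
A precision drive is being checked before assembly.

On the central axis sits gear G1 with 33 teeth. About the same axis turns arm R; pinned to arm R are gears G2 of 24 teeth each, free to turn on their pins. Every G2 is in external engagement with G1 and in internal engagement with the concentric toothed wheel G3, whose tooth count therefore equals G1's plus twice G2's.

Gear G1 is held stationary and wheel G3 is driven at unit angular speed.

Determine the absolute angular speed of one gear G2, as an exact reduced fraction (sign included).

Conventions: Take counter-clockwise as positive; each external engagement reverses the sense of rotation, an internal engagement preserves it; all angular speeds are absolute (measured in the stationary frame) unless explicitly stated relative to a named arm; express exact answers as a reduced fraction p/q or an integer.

topology: planetary set — G1 33T / G2 24T / G3 81T, arm = carrier (Willis)
ring teeth: 33 + 2·24 = 81
33(ω_sun−ω_arm) = −81(ω_ring−ω_arm),  ω_sun = 0, ω_ring = 1
33(0−ω_arm) = −81(1−ω_arm)  ⇒  114·ω_arm = 81  ⇒  ω_arm = 27/38
sun–planet mesh: 33·(0−27/38) = −24·(ω_p−ω_arm)  ⇒  ω_p−ω_arm = 297/304
ω_p = 27/38 + 297/304 = 27/16
exact speed ratio = 27/16

27/16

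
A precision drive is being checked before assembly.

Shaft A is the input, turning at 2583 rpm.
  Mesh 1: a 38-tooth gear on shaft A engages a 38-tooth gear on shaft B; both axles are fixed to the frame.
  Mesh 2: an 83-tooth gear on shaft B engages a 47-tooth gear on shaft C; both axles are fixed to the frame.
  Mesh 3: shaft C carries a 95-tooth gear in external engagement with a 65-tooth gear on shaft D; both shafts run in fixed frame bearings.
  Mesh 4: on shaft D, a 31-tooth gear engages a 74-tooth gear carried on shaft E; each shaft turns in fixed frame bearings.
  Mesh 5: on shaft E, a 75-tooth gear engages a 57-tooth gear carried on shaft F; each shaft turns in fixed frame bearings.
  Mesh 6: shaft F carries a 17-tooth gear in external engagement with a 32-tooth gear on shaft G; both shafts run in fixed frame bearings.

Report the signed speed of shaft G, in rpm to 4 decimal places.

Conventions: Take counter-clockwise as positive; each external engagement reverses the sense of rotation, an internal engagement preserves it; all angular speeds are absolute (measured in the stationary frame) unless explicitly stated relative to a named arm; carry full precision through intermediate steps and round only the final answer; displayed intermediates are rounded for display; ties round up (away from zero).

+1952.2265 rpm

recognized (7 fixed axles, 6 meshes): fixed-axis compound train
mesh 1 [38T→38T]: ω = 2583.0000×38/38 = 2583.0000 rpm, sense flips to −
mesh 2 [83T→47T]: ω = 2583.0000×83/47 = 4561.4681 rpm, sense flips to +
mesh 3 [95T→65T]: ω = 4561.4681×95/65 = 6666.7610 rpm, sense flips to −
mesh 4 [31T→74T]: ω = 6666.7610×31/74 = 2792.8323 rpm, sense flips to +
mesh 5 [75T→57T]: ω = 2792.8323×75/57 = 3674.7794 rpm, sense flips to −
mesh 6 [17T→32T]: ω = 3674.7794×17/32 = 1952.2265 rpm, sense flips to +
signed output speed = +1952.2265 rpm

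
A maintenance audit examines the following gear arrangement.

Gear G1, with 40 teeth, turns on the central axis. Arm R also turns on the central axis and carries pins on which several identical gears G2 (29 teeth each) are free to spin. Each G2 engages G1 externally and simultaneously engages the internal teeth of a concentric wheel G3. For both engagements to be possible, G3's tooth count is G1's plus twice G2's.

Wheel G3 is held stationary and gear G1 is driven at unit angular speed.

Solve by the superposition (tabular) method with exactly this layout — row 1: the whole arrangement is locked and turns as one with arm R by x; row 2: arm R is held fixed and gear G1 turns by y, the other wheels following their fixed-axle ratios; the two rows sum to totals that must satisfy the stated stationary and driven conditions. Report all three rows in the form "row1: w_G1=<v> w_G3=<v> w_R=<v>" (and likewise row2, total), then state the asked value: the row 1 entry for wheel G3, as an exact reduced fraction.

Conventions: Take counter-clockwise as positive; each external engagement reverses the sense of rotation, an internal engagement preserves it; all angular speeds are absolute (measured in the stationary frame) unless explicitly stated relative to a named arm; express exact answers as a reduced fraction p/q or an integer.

planetary set (40T centre, 29T on arm, 98T internal) — Willis relation
row 1 — lock + rotate with arm: ω_sun = ω_ring = ω_arm = x
row 2: sun turns y, ring = −(40/98)·y, arm 0
boundary: total ω_ring = x − (40/98)·y = 0 and total ω_sun = x + y = 1  ⇒  y = 49/69, x = 20/69
row 2 ring = −(40/98)·49/69 = -20/69
totals (row 1 + row 2): sun 20/69 + 49/69 = 1, ring 20/69 + (-20/69) = 0, arm 20/69 + 0 = 20/69
asked cell (row1, ring) = 20/69

row1: w_G1=20/69 w_G3=20/69 w_R=20/69
row2: w_G1=49/69 w_G3=-20/69 w_R=0
total: w_G1=1 w_G3=0 w_R=20/69
asked value: 20/69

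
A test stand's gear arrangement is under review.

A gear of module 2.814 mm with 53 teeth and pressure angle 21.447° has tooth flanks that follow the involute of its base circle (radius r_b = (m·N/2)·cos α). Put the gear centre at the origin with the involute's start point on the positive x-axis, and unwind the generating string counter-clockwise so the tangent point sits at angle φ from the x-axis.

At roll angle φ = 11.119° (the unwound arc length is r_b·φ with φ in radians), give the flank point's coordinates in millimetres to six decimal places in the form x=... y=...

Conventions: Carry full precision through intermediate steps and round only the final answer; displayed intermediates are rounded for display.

topology: single-mesh involute geometry — m = 2.814, N = 53
pitch radius r_p = m·N/2 = 2.814·53/2 = 74.571000
base radius r_b = r_p·cos α = 74.571000·cos 21.447° = 69.407420
roll angle φ = 11.119° = 0.19406316 rad
x = r_b·(cos φ + φ·sin φ) = 70.702100
y = r_b·(sin φ − φ·cos φ) = 0.168453

x=70.702100 y=0.168453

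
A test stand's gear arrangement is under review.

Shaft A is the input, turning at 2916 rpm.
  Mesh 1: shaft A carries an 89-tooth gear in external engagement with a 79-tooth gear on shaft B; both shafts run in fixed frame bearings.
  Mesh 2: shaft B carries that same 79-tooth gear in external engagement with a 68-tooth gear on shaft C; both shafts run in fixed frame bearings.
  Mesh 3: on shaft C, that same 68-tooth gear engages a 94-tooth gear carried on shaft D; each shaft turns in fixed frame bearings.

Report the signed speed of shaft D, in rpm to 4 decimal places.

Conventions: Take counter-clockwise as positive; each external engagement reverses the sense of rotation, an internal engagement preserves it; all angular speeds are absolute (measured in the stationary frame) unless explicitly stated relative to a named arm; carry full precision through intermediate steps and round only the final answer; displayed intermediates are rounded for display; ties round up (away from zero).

-2760.8936 rpm

topology: fixed-axis compound train — 3 meshes, A→D
mesh 1 [89T→79T]: ω = 2916.0000×89/79 = 3285.1139 rpm, sense flips to −
mesh 2 [79T→68T]: ω = 3285.1139×79/68 = 3816.5294 rpm, sense flips to +
mesh 3 [68T→94T]: ω = 3816.5294×68/94 = 2760.8936 rpm, sense flips to −
signed output speed = -2760.8936 rpm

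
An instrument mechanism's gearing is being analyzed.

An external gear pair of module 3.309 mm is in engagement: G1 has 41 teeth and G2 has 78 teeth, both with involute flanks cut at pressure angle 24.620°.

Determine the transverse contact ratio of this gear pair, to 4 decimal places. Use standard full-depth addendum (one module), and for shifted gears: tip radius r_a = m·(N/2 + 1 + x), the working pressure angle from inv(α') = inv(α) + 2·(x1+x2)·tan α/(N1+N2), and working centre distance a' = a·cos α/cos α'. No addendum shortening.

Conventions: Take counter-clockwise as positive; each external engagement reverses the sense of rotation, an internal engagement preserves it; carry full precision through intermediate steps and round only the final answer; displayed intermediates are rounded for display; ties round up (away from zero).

1.5591

single-mesh involute tooth geometry (41T engaging 78T at module 3.309)
base radii: r_b1 = 61.667716, r_b2 = 117.319070
tip radii: r_a1 = 71.143500, r_a2 = 132.360000
no profile shift: α' = α, a' = a
action lengths: √(r_a1²−r_b1²) = 35.475208, √(r_a2²−r_b2²) = 61.281363
base pitch p_b = π·m·cos α = 9.450480
CR = (35.475208 + 61.281363 − 196.885500·sin 24.62000°)/9.450480 = 1.559120
contact ratio ≈ 1.5591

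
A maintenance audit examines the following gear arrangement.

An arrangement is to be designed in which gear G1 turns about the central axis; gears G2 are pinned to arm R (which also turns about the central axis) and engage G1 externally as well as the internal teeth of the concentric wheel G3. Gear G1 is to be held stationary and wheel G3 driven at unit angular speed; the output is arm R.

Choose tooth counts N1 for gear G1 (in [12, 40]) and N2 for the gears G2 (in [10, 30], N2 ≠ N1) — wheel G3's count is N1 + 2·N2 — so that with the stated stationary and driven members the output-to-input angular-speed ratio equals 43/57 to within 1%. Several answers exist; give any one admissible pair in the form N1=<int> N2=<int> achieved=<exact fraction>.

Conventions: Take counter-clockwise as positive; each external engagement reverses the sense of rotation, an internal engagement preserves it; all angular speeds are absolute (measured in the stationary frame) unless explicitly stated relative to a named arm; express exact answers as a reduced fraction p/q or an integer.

N1=28 N2=29 achieved=43/57

class = planetary set [ratio 43/57 wanted; Willis about the carrier]
Willis with ω_sun = 0: ω_arm/ω_ring = N3/(N1+N3); set equal to 43/57  ⇒  N3/N1 = (43/57)/(1 − 43/57) = 43/14
N3 = N1 + 2·N2  ⇒  N2/N1 = (N3/N1 − 1)/2 = (43/14 − 1)/2 = 29/28
smallest multiple with N1 ≥ 12 and N2 ≥ 10: k = 1  ⇒  N1 = 1·28 = 28, N2 = 1·29 = 29 (N1 ≤ 40, N2 ≤ 30, N2 ≠ N1 ✓), N3 = 28 + 2·29 = 86
check: N3/(N1+N3) with N1 = 28, N3 = 86 gives 43/57; |achieved − target| = 0 ≤ 43/5700 ✓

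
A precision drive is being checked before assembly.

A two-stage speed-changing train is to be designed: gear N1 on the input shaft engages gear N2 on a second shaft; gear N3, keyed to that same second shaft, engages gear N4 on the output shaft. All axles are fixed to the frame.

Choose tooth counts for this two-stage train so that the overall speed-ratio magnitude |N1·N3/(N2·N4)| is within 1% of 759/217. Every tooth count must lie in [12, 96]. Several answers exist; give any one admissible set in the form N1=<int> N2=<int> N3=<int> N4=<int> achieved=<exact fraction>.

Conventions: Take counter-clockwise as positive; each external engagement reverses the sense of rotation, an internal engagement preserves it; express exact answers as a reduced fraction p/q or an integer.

2-stage fixed-axis compound train for ratio 759/217
target = 759/217 in lowest terms: an exact hit needs N1·N3 = k·759 and N2·N4 = k·217 for one integer k, every count in [12, 96]; additionally prefer no 1:1 stage (N1 ≠ N2, N3 ≠ N4)
k = 1: no 1:1-free in-range split of k·759 and k·217 into factor pairs; take k = 2
k = 2: N1·N3 = 1518 = 22·69, N2·N4 = 434 = 14·31
achieved = 22·69/(14·31) = 759/217; |achieved − target| = 0 ≤ 759/21700 ✓

N1=22 N2=14 N3=69 N4=31 achieved=759/217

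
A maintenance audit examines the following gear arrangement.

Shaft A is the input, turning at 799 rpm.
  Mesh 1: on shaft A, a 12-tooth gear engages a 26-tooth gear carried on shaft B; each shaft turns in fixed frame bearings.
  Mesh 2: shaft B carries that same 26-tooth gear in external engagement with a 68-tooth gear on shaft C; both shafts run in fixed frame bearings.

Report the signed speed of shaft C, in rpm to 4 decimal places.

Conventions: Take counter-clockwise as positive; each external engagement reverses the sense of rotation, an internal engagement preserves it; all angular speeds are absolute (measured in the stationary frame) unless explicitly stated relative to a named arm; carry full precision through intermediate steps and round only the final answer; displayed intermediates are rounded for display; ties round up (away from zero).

+141.0000 rpm

recognized (3 fixed axles, 2 meshes): fixed-axis compound train
mesh 1 [12T→26T]: ω = 799.0000×12/26 = 368.7692 rpm, sense flips to −
mesh 2 [26T→68T]: ω = 368.7692×26/68 = 141.0000 rpm, sense flips to +
signed output speed = +141.0000 rpm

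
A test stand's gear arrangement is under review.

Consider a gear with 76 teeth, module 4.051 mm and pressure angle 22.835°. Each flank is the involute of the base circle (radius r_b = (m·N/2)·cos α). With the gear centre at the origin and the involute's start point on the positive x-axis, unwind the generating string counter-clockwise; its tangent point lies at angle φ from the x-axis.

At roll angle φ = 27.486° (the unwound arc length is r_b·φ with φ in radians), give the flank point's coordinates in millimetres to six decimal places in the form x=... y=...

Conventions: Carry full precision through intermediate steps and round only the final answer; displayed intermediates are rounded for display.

class = single-mesh tooth geometry [base-circle involute, m = 4.051, 76T]
pitch radius r_p = m·N/2 = 4.051·76/2 = 153.938000
base radius r_b = r_p·cos α = 153.938000·cos 22.835° = 141.873303
roll angle φ = 27.486° = 0.47972120 rad
x = r_b·(cos φ + φ·sin φ) = 157.270848
y = r_b·(sin φ − φ·cos φ) = 5.101743

x=157.270848 y=5.101743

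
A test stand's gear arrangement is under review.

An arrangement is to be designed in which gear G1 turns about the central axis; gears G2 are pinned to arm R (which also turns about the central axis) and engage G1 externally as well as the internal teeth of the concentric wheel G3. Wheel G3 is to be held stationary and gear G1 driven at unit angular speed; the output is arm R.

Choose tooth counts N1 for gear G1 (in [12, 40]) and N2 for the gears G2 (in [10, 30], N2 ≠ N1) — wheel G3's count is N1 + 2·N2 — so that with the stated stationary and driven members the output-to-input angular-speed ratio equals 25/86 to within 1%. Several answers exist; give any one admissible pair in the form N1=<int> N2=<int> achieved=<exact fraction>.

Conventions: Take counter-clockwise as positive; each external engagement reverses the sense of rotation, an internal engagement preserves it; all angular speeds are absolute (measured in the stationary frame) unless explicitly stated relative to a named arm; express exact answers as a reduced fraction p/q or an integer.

N1=25 N2=18 achieved=25/86

planetary set to be sized for 25/86 (Willis relation)
Willis with ω_ring = 0: ω_arm/ω_sun = N1/(N1+N3); set equal to 25/86  ⇒  N3/N1 = 1/(25/86) − 1 = 61/25
N3 = N1 + 2·N2  ⇒  N2/N1 = (N3/N1 − 1)/2 = (61/25 − 1)/2 = 18/25
smallest multiple with N1 ≥ 12 and N2 ≥ 10: k = 1  ⇒  N1 = 1·25 = 25, N2 = 1·18 = 18 (N1 ≤ 40, N2 ≤ 30, N2 ≠ N1 ✓), N3 = 25 + 2·18 = 61
check: N1/(N1+N3) with N1 = 25, N3 = 61 gives 25/86; |achieved − target| = 0 ≤ 1/344 ✓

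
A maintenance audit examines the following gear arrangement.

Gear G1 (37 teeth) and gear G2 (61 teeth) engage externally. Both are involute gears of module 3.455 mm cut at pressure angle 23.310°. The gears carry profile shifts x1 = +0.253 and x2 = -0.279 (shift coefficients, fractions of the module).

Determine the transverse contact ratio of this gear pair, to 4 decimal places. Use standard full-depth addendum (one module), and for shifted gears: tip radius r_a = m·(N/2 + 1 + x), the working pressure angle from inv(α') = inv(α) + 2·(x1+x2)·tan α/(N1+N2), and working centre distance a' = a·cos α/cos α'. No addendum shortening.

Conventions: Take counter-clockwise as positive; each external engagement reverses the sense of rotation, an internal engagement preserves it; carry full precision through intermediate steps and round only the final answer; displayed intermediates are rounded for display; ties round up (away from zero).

class = single-mesh tooth geometry [involute pair 37T × 61T, m = 3.455]
base radii: r_b1 = 58.700383, r_b2 = 96.776307
tip radii: r_a1 = 68.246615, r_a2 = 107.868555
inv(α') = inv(23.310°) + 2·(+0.253-0.279)·tan α/(37+61) = 0.02381008  ⇒  α' = 23.23920°
a' = a·cos α / cos α' = 169.2950·cos 23.310°/cos 23.23920° = 169.205041
action lengths: √(r_a1²−r_b1²) = 34.811858, √(r_a2²−r_b2²) = 47.644218
base pitch p_b = π·m·cos α = 9.968254
CR = (34.811858 + 47.644218 − 169.205041·sin 23.23920°)/9.968254 = 1.574271
contact ratio ≈ 1.5743

1.5743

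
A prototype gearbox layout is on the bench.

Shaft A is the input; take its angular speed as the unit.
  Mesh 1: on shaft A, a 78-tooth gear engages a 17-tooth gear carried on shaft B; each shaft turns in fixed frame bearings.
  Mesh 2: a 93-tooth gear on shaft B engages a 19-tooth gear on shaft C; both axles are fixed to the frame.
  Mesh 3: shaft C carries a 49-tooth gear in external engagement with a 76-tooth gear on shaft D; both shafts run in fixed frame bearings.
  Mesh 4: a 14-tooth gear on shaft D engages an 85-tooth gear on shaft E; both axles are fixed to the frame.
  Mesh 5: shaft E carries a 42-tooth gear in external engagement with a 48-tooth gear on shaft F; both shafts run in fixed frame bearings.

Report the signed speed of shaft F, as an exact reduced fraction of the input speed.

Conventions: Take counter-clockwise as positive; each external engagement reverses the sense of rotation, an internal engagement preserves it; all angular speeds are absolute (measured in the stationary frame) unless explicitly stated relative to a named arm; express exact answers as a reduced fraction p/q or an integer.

-8708427/4173160

5-mesh fixed-axis compound train (all bearings frame-fixed)
mesh 1 [78T→17T]: |ω|/ω_in = 1×78/17 = 78/17, sense flips to −
mesh 2 [93T→19T]: |ω|/ω_in = (78/17)×93/19 = 7254/323, sense flips to +
mesh 3 [49T→76T]: |ω|/ω_in = (7254/323)×49/76 = 177723/12274, sense flips to −
mesh 4 [14T→85T]: |ω|/ω_in = (177723/12274)×14/85 = 1244061/521645, sense flips to +
mesh 5 [42T→48T]: |ω|/ω_in = (1244061/521645)×42/48 = 8708427/4173160, sense flips to −
signed output speed (× input speed) = -8708427/4173160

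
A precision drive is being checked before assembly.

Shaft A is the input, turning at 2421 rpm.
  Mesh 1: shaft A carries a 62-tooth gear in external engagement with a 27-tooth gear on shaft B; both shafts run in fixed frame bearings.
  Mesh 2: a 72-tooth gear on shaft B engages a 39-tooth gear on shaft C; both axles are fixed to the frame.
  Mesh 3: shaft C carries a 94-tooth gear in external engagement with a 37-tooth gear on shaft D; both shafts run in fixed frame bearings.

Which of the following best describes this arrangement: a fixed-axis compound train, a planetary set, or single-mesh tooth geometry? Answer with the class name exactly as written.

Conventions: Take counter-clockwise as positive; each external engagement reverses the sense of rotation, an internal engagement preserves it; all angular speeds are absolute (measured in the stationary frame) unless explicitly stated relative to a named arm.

recognized (4 fixed axles, 3 meshes): fixed-axis compound train
classification: fixed-axis compound train

fixed-axis compound train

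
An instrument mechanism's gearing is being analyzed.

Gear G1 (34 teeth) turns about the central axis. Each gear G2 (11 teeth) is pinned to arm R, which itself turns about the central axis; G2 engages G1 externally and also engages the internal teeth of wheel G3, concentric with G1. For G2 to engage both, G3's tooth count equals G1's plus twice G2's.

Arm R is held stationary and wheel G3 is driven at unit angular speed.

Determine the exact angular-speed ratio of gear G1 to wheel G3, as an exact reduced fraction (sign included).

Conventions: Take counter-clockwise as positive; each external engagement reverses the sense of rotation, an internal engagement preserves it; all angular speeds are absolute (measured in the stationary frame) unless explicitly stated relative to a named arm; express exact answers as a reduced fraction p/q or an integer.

class = planetary set [G3 = 34+2·11 = 56; Willis about the carrier]
ring teeth: 34 + 2·11 = 56
34(ω_sun−ω_arm) = −56(ω_ring−ω_arm),  ω_arm = 0, ω_ring = 1
ω_sun = 0 − (56/34)(1−0) = -28/17
ω_out/ω_in = -28/17

-28/17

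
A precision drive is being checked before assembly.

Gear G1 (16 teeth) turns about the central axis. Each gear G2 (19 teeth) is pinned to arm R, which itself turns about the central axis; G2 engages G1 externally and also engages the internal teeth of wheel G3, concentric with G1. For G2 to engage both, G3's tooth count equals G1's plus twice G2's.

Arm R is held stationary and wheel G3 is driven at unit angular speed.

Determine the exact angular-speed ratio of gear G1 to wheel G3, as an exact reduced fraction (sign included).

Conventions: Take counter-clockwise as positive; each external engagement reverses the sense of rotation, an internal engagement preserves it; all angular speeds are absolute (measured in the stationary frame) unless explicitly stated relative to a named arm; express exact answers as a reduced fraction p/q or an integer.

-27/8

class = planetary set [G3 = 16+2·19 = 54; Willis about the carrier]
ring teeth: 16 + 2·19 = 54
16(ω_sun−ω_arm) = −54(ω_ring−ω_arm),  ω_arm = 0, ω_ring = 1
ω_sun = 0 − (54/16)(1−0) = -27/8
ω_out/ω_in = -27/8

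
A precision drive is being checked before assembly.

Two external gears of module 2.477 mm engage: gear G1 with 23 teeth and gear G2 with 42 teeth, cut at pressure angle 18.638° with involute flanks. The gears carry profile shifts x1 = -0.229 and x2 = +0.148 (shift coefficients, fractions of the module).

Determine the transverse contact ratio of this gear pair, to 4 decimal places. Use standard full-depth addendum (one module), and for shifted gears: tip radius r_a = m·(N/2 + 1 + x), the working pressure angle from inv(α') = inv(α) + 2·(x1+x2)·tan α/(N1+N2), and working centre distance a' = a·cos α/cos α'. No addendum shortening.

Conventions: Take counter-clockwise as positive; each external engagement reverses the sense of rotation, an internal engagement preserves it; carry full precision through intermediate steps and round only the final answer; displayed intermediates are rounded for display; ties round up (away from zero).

topology: single-mesh involute geometry — m = 2.477, 23T/42T pair
base radii: r_b1 = 26.991625, r_b2 = 49.289055
tip radii: r_a1 = 30.395267, r_a2 = 54.860596
inv(α') = inv(18.638°) + 2·(-0.229+0.148)·tan α/(23+42) = 0.01114063  ⇒  α' = 18.20386°
a' = a·cos α / cos α' = 80.5025·cos 18.638°/cos 18.20386° = 80.299592
action lengths: √(r_a1²−r_b1²) = 13.975851, √(r_a2²−r_b2²) = 24.088879
base pitch p_b = π·m·cos α = 7.373625
CR = (13.975851 + 24.088879 − 80.299592·sin 18.20386°)/7.373625 = 1.760223
contact ratio ≈ 1.7602

1.7602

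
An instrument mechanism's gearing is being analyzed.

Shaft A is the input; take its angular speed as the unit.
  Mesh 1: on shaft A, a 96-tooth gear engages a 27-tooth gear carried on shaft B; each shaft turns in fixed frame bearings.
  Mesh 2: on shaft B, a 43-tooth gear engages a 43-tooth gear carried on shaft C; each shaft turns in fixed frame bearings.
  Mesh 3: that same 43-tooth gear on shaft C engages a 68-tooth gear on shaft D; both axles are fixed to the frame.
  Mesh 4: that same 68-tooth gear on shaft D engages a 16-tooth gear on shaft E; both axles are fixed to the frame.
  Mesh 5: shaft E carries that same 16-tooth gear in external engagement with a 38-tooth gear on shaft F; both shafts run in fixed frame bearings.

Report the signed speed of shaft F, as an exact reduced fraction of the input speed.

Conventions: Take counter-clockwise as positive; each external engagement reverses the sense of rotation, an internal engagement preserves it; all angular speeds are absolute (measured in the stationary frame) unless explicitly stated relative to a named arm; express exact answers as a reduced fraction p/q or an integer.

5-mesh fixed-axis compound train (all bearings frame-fixed)
mesh 1 [96T→27T]: |ω|/ω_in = 1×96/27 = 32/9, sense flips to −
mesh 2 [43T→43T]: |ω|/ω_in = (32/9)×43/43 = 32/9, sense flips to +
mesh 3 [43T→68T]: |ω|/ω_in = (32/9)×43/68 = 344/153, sense flips to −
mesh 4 [68T→16T]: |ω|/ω_in = (344/153)×68/16 = 86/9, sense flips to +
mesh 5 [16T→38T]: |ω|/ω_in = (86/9)×16/38 = 688/171, sense flips to −
signed output speed (× input speed) = -688/171

-688/171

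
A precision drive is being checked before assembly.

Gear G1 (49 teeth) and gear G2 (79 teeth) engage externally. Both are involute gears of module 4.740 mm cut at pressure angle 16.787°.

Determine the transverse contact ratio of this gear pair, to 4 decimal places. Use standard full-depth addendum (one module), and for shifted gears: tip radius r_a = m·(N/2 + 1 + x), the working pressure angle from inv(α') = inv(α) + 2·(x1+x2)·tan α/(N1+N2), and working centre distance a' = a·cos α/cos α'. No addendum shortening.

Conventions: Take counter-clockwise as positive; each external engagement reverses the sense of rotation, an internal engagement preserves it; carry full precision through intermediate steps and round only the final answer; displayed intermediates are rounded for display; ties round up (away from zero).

2.0001

single-mesh involute tooth geometry (49T engaging 79T at module 4.740)
base radii: r_b1 = 111.181126, r_b2 = 179.251203
tip radii: r_a1 = 120.870000, r_a2 = 191.970000
no profile shift: α' = α, a' = a
action lengths: √(r_a1²−r_b1²) = 47.416391, √(r_a2²−r_b2²) = 68.713077
base pitch p_b = π·m·cos α = 14.256564
CR = (47.416391 + 68.713077 − 303.360000·sin 16.78700°)/14.256564 = 2.000109
contact ratio ≈ 2.0001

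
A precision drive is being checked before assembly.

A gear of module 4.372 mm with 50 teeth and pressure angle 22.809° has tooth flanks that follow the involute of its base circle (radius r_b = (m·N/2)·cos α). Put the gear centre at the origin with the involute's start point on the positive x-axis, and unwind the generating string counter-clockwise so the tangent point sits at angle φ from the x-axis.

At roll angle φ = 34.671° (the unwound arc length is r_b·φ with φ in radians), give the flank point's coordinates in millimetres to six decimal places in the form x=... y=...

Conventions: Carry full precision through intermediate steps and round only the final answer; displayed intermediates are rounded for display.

x=117.544926 y=7.172673

recognized (one wheel, involute flank): single-mesh tooth geometry, m = 4.372, N = 50
pitch radius r_p = m·N/2 = 4.372·50/2 = 109.300000
base radius r_b = r_p·cos α = 109.300000·cos 22.809° = 100.752988
roll angle φ = 34.671° = 0.60512310 rad
x = r_b·(cos φ + φ·sin φ) = 117.544926
y = r_b·(sin φ − φ·cos φ) = 7.172673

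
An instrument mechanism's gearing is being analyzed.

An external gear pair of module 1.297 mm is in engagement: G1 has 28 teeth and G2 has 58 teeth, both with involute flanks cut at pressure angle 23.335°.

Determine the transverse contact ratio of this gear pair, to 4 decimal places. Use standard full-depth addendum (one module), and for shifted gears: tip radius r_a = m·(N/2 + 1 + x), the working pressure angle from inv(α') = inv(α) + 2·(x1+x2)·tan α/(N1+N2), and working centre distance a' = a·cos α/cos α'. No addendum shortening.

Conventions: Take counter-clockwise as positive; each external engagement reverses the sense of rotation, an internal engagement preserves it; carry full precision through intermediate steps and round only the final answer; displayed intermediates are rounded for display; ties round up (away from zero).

single-mesh involute tooth geometry (28T engaging 58T at module 1.297)
base radii: r_b1 = 16.672759, r_b2 = 34.536429
tip radii: r_a1 = 19.455000, r_a2 = 38.910000
no profile shift: α' = α, a' = a
action lengths: √(r_a1²−r_b1²) = 10.025774, √(r_a2²−r_b2²) = 17.922700
base pitch p_b = π·m·cos α = 3.741358
CR = (10.025774 + 17.922700 − 55.771000·sin 23.33500°)/3.741358 = 1.565533
contact ratio ≈ 1.5655

1.5655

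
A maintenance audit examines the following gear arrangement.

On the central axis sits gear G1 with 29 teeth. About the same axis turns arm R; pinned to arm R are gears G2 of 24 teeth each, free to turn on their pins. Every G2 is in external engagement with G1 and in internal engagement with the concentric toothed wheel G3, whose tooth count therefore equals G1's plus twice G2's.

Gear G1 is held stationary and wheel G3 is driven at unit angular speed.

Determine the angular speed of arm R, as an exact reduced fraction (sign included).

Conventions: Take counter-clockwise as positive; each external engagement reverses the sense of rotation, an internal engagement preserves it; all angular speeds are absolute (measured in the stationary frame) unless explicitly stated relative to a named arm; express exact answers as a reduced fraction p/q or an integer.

topology: planetary set — G1 29T / G2 24T / G3 77T, arm = carrier (Willis)
ring teeth: 29 + 2·24 = 77
29(ω_sun−ω_arm) = −77(ω_ring−ω_arm),  ω_sun = 0, ω_ring = 1
29(0−ω_arm) = −77(1−ω_arm)  ⇒  106·ω_arm = 77  ⇒  ω_arm = 77/106
exact speed ratio = 77/106

77/106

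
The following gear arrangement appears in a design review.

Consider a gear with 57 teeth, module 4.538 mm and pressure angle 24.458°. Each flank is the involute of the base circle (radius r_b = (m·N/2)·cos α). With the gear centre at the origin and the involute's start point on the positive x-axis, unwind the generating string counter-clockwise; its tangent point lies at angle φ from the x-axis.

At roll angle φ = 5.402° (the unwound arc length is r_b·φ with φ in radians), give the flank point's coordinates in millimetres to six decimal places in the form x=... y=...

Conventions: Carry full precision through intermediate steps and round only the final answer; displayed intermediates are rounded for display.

recognized (one wheel, involute flank): single-mesh tooth geometry, m = 4.538, N = 57
pitch radius r_p = m·N/2 = 4.538·57/2 = 129.333000
base radius r_b = r_p·cos α = 129.333000·cos 24.458° = 117.727305
roll angle φ = 5.402° = 0.09428269 rad
x = r_b·(cos φ + φ·sin φ) = 118.249395
y = r_b·(sin φ − φ·cos φ) = 0.032860

x=118.249395 y=0.032860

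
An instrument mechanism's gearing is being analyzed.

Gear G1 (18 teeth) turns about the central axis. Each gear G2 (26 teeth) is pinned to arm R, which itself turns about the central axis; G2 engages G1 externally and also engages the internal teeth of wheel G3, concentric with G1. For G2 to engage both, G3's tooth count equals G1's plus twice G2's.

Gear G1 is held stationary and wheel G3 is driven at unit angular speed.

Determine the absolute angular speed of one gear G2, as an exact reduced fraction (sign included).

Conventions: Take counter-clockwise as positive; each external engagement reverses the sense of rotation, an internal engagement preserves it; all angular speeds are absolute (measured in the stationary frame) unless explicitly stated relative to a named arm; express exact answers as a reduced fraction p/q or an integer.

topology: planetary set — G1 18T / G2 26T / G3 70T, arm = carrier (Willis)
ring teeth: 18 + 2·26 = 70
18(ω_sun−ω_arm) = −70(ω_ring−ω_arm),  ω_sun = 0, ω_ring = 1
18(0−ω_arm) = −70(1−ω_arm)  ⇒  88·ω_arm = 70  ⇒  ω_arm = 35/44
sun–planet mesh: 18·(0−35/44) = −26·(ω_p−ω_arm)  ⇒  ω_p−ω_arm = 315/572
ω_p = 35/44 + 315/572 = 35/26
exact speed ratio = 35/26

35/26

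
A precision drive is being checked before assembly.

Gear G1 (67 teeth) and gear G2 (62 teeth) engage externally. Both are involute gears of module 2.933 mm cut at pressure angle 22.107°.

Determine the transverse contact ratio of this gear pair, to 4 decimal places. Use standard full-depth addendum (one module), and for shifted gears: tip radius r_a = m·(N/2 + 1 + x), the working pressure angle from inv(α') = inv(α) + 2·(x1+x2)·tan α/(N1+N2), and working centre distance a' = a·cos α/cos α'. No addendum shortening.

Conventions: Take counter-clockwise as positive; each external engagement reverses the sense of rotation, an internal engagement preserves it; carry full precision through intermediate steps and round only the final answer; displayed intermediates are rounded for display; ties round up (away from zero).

recognized (one external pair, fixed centres): single-mesh tooth geometry, m = 2.933, N1 = 67, N2 = 62
base radii: r_b1 = 91.032017, r_b2 = 84.238583
tip radii: r_a1 = 101.188500, r_a2 = 93.856000
no profile shift: α' = α, a' = a
action lengths: √(r_a1²−r_b1²) = 44.184663, √(r_a2²−r_b2²) = 41.386108
base pitch p_b = π·m·cos α = 8.536881
CR = (44.184663 + 41.386108 − 189.178500·sin 22.10700°)/8.536881 = 1.683966
contact ratio ≈ 1.6840

1.6840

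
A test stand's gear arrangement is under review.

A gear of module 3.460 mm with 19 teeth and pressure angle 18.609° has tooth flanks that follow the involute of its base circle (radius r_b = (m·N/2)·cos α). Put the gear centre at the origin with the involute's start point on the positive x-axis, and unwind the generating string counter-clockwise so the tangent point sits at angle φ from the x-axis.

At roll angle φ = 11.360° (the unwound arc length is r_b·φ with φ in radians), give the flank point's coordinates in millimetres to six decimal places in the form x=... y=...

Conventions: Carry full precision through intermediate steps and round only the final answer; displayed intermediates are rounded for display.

x=31.757791 y=0.080615

topology: single-mesh involute geometry — m = 3.460, N = 19
pitch radius r_p = m·N/2 = 3.460·19/2 = 32.870000
base radius r_b = r_p·cos α = 32.870000·cos 18.609° = 31.151500
roll angle φ = 11.360° = 0.19826940 rad
x = r_b·(cos φ + φ·sin φ) = 31.757791
y = r_b·(sin φ − φ·cos φ) = 0.080615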